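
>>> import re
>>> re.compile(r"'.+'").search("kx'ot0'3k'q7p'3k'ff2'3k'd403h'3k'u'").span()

The match spans [2:35] → "'ot0'3k'q7p'3k'ff2'3k'd403h'3k'u'".

(2, 35)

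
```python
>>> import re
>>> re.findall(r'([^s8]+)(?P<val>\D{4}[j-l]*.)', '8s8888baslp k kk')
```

[('ba', 'slp k ')]

This matches one or more of any character except [s8] (captured); then exactly 4 of a non-digit, then zero or more of a character in [j-l], then any character (captured as 'val').
Matches: at [6:14] match 'baslp k ', groups = ('ba', 'slp k ').
Multiple groups make `findall` return tuples — one 2-tuple for the one match.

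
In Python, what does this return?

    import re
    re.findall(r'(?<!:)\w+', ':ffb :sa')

['fb', 'a']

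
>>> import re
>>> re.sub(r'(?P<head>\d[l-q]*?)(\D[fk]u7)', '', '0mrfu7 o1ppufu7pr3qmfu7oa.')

Each match is replaced by ''.

' oproa.'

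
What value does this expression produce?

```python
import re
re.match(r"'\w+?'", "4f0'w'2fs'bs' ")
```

None

`re.match` only tries the pattern at the start of the string.
Here the pattern fails at index 0, so the call returns None.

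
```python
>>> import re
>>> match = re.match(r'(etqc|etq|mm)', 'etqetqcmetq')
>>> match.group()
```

'etq'

`re.match` won't scan ahead — the pattern has to work from the very first character.
The match spans [0:3] → 'etq'.
Captured: group 1 = 'etq'.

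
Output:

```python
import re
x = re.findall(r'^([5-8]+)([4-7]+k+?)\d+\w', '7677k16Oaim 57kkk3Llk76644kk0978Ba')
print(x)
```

[('767', '7k')]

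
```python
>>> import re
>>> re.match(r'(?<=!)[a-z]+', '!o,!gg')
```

None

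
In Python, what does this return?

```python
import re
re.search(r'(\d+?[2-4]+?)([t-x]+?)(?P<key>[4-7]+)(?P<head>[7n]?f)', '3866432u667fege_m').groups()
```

The pattern matches one or more of a digit (lazy), then one or more of a character in [2-4] (lazy) (captured); then one or more of a character in [t-x] (lazy) (captured); then one or more of a character in [4-7] (captured as 'key'); then optionally one of [7n], then the literal 'f' (captured as 'head').
`re.search` scans for the first position where the pattern succeeds.
The match spans [0:12] → '3866432u667f'.
Captured: group 1 = '3866432', group 2 = 'u', group 3 = '667', group 4 = 'f'.

('3866432', 'u', '667', 'f')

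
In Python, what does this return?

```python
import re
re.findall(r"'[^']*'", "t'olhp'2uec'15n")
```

Scanning left to right: at [1:7] → "'olhp'".
Since nothing is captured, `findall` lists the 1 matched substring directly.

["'olhp'"]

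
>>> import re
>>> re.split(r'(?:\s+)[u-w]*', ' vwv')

['', '']

Each match becomes a cut point; 2 segments remain.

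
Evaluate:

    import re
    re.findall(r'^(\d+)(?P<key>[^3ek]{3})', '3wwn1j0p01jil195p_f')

With 2 capturing groups, `findall` returns a 2-tuple per match.

[('3', 'wwn')]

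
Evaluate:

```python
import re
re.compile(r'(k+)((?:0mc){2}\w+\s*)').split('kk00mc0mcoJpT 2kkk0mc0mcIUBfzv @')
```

The group in the pattern means `split` returns the separators' captures alongside the pieces.

['kk00mc0mcoJpT 2', 'kkk', '0mc0mcIUBfzv ', '@']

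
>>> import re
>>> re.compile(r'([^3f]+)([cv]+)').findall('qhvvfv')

Pattern: one or more of any character except [3f] (captured); then one or more of one of [cv] (captured).
Scanning left to right: at [0:4] match 'qhvv', groups = ('qhv', 'v').
`findall` packs the 2 group values into a tuple for every match.

[('qhv', 'v')]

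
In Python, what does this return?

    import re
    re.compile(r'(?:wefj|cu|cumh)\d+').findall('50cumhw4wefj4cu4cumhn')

Matches: at [8:13] → 'wefj4'; at [13:16] → 'cu4'.
`findall` yields the raw match text (2 of them) because the pattern has no groups.

['wefj4', 'cu4']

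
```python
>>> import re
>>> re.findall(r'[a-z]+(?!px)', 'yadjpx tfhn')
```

The negative lookaround is zero-width — it rules out positions where the adjacent text would match, without consuming anything.
With no groups in the pattern, `findall` gives back each whole match — 2 here.

['yadjpx', 'tfhn']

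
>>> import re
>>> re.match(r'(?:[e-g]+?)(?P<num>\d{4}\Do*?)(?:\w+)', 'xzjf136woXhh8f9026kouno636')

None

This matches one or more of a character in [e-g] (lazy) (non-capturing group); then exactly 4 of a digit, then a non-digit, then zero or more of a literal 'o' (lazy) (captured as 'num'); then one or more of a word character (non-capturing group).
With `match`, the pattern is implicitly anchored at the beginning.
Here position 0 doesn't satisfy it, so the call returns None.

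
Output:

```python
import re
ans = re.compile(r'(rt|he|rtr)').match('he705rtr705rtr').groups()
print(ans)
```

('he',)

`match` is anchored at position 0; if the pattern doesn't fit there, it returns None.
The match spans [0:2] → 'he'.
Captured: group 1 = 'he'.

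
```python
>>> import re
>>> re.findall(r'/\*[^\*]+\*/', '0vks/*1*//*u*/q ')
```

Walking the string: at [4:9] → '/*1*/'; at [9:14] → '/*u*/'.
`findall` yields the raw match text (2 of them) because the pattern has no groups.

['/*1*/', '/*u*/']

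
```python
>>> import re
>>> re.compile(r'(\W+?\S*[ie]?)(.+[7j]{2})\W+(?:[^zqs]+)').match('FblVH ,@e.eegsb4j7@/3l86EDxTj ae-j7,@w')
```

None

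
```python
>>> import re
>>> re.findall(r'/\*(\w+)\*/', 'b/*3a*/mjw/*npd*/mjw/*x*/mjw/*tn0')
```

['3a', 'npd', 'x']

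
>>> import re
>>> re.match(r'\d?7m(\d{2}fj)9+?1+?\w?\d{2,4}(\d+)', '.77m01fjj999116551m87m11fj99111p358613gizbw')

None

Pattern: optionally a digit, then the literal '7m'; then exactly 2 of a digit, then the literal 'fj' (captured); then one or more of the literal '9' (lazy), then one or more of a literal '1' (lazy), then optionally a word character; then 2 to 4 of a digit; then one or more of a digit (captured).
`match` is anchored at position 0; if the pattern doesn't fit there, it returns None.
Here the string doesn't start with a match, so the call returns None.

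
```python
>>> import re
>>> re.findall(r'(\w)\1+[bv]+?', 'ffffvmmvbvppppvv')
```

After group 1 captures some text, `\1` only succeeds where that same text appears again.
With a single group, `findall` returns only what that group captured — 3 items.

['f', 'm', 'p']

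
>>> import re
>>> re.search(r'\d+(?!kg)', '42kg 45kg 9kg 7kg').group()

The negative lookaround is zero-width — it rules out positions where the adjacent text would match, without consuming anything.
`search` walks the string left to right and returns the first match it finds.
The match spans [0:1] → '4'.

'4'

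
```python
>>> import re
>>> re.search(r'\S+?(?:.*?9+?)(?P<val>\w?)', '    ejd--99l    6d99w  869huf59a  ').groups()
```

('9',)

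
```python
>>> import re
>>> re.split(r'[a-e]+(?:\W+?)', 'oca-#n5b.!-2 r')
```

['o', '#n5', '!-2 r']

The pattern matches one or more of a character in [a-e]; then one or more of a non-word character (lazy) (non-capturing group).
A non-greedy quantifier consumes as few characters as it can — just enough that the remainder of the pattern still matches from where it stops; whatever follows it matches normally.
Matches to split on: at [1:4] → 'ca-'; at [7:9] → 'b.'.
Each match becomes a cut point; 3 segments remain.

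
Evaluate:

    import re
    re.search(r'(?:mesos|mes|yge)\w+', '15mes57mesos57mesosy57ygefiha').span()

The match spans [2:29] → 'mes57mesos57mesosy57ygefiha'.

(2, 29)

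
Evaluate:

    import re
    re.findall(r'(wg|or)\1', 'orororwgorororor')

['or', 'or', 'or']

A backreference is literal: `\1` must see the identical characters the first group matched.
Because there's exactly one group, `findall` drops the full match and keeps group 1 from each hit.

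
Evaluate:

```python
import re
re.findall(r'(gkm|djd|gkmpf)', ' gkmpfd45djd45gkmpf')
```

Branches in `(...|...)` are attempted left-to-right; the first branch that allows the whole pattern to succeed is taken.
Walking the string: at [1:4] match 'gkm', group 1 = 'gkm'; at [9:12] match 'djd', group 1 = 'djd'; at [14:17] match 'gkm', group 1 = 'gkm'.
Because there's exactly one group, `findall` drops the full match and keeps group 1 from each hit.

['gkm', 'djd', 'gkm']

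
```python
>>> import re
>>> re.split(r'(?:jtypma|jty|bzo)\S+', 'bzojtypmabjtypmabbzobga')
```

['', '']

Splitting on the pattern gives 2 pieces.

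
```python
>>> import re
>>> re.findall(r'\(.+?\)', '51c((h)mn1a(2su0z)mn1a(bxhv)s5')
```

A non-greedy quantifier consumes as few characters as it can — just enough that the remainder of the pattern still matches from where it stops; whatever follows it matches normally.
No capturing groups, so `findall` returns the 3 full match strings.

['((h)', '(2su0z)', '(bxhv)']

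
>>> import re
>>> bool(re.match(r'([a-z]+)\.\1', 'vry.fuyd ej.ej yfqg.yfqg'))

False

`\1` has to match the exact text group 1 already captured.
`re.match` only tries the pattern at the start of the string.
Here the string doesn't start with a match, so the call returns None, and `bool(None)` is False.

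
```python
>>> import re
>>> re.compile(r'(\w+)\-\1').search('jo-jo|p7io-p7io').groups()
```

('jo',)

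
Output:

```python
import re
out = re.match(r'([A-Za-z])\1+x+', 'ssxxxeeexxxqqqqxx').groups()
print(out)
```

('s',)

After group 1 captures some text, `\1` only succeeds where that same text appears again.
`re.match` won't scan ahead — the pattern has to work from the very first character.
The match spans [0:5] → 'ssxxx'.
Captured: group 1 = 's'.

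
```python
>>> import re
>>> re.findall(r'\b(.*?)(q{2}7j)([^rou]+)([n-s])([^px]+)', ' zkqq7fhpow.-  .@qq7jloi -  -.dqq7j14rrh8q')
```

[('zkqq7fhpow.-  .@', 'qq7j', 'l', 'o', 'i -  -.dqq7j14rrh8q')]

The pattern matches a word boundary (`\b`, zero-width); then zero or more of any character (lazy) (captured); then exactly 2 of the literal 'q', then the literal '7j' (captured); then one or more of any character except [rou] (captured); then a character in [n-s] (captured); then one or more of any character except [px] (captured).
With the lazy modifier that quantifier settles for the fewest repetitions that let the rest of the pattern succeed (the atoms after it are unaffected and can still be greedy).
Matches: at [1:42] match 'zkqq7fhpow.-  .@qq7jloi -  -.dqq7j14rrh8q', groups = ('zkqq7fhpow.-  .@', 'qq7j', 'l', 'o', 'i -  -.dqq7j14rrh8q').
`findall` packs the 5 group values into a tuple for every match.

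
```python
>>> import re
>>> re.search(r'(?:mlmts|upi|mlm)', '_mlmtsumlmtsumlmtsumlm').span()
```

(1, 6)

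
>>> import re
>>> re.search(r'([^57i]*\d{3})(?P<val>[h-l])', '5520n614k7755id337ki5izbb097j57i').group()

'20n614k'

Pattern: zero or more of any character except [57i], then exactly 3 of a digit (captured); then a character in [h-l] (captured as 'val').
The match spans [2:9] → '20n614k'.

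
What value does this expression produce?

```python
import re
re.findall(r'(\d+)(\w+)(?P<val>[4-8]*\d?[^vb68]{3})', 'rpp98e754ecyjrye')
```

[('98', 'e754ecyj', 'rye')]

This matches one or more of a digit (captured); then one or more of a word character (captured); then zero or more of a character in [4-8], then optionally a digit, then exactly 3 of any character except [vb68] (captured as 'val').
Scanning left to right: at [3:16] match '98e754ecyjrye', groups = ('98', 'e754ecyj', 'rye').
With 3 capturing groups, `findall` returns a 3-tuple per match.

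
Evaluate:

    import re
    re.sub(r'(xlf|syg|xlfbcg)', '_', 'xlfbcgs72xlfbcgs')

'_bcgs72_bcgs'

Alternation tries branches left to right and keeps the first one that lets the overall match succeed at that position.
`sub` substitutes '_' at each match site.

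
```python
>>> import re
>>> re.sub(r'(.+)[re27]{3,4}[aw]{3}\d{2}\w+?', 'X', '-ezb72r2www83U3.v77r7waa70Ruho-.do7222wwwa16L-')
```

The pattern matches one or more of any character (captured); then 3 to 4 of one of [re27], then exactly 3 of one of [aw]; then exactly 2 of a digit, then one or more of a word character (lazy).
Lazy quantifiers expand one character at a time until the remainder of the pattern can match.
Matches: at [0:27] → '-ezb72r2www83U3.v77r7waa70R'.
Every occurrence is swapped for 'X'.

'Xuho-.do7222wwwa16L-'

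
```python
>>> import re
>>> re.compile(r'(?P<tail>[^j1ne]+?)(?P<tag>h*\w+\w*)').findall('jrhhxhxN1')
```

Pattern: one or more of any character except [j1ne] (lazy) (captured as 'tail'); then zero or more of the literal 'h', then one or more of a word character, then zero or more of a word character (captured as 'tag').
Matches: at [1:9] match 'rhhxhxN1', groups = ('r', 'hhxhxN1').
`findall` packs the 2 group values into a tuple for every match.

[('r', 'hhxhxN1')]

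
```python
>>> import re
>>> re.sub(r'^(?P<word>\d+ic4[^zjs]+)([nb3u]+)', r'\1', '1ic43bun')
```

This matches anchored at the start of the string; then one or more of a digit, then the literal 'ic4', then one or more of any character except [zjs] (captured as 'word'); then one or more of one of [nb3u] (captured).
`\1` in the replacement pulls in group 1's text for each match.

'1ic43bu'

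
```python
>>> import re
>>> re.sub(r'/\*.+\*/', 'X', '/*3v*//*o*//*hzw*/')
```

'X'

`sub` substitutes 'X' at each match site.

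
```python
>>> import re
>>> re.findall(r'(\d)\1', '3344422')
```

['3', '4', '2']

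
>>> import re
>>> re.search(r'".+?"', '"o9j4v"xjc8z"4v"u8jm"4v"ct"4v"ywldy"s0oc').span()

`re.search` scans for the first position where the pattern succeeds.
The match spans [0:7] → '"o9j4v"'.

(0, 7)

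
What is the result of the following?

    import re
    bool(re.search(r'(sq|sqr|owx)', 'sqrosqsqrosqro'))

True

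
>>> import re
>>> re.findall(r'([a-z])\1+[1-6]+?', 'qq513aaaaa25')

A backreference is literal: `\1` must see the identical characters the first group matched.
Matches: at [0:3] match 'qq5', group 1 = 'q'; at [5:11] match 'aaaaa2', group 1 = 'a'.
With a single group, `findall` returns only what that group captured — 2 items.

['q', 'a']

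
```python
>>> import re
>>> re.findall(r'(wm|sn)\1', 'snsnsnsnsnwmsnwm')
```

['sn', 'sn']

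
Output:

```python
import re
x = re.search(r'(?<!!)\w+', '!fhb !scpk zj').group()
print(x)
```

hb

Because the assertion is negative and zero-width, positions next to the forbidden text are skipped.
The match spans [2:4] → 'hb'.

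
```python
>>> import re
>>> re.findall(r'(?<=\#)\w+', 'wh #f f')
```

['f']

The positive lookaround only admits positions where the adjacent text matches; those characters stay outside the span.
Matches: at [4:5] → 'f'.
With no groups in the pattern, `findall` gives back each whole match — 1 here.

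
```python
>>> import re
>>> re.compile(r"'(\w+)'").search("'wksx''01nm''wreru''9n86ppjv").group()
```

"'wksx'"

The match spans [0:6] → "'wksx'".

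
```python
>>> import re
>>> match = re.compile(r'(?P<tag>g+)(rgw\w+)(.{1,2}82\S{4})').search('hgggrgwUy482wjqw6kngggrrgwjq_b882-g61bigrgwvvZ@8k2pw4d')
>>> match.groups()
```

The match spans [1:37] → 'gggrgwUy482wjqw6kngggrrgwjq_b882-g61'.
Captured: group 1 = 'ggg', group 2 = 'rgwUy482wjqw6kngggrrgwjq_b', group 3 = '882-g61'.

('ggg', 'rgwUy482wjqw6kngggrrgwjq_b', '882-g61')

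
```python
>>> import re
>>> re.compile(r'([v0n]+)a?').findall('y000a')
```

['000']

Pattern: one or more of one of [v0n] (captured); then optionally a literal 'a'.
Matches: at [1:5] match '000a', group 1 = '000'.
One capturing group, so `findall` returns just the captured substring from the one match — 1 in all.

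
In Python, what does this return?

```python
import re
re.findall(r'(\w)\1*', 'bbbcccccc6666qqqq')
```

['b', 'c', '6', 'q']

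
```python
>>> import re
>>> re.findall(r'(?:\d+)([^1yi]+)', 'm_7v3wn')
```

This matches one or more of a digit (non-capturing group); then one or more of any character except [1yi] (captured).
Walking the string: at [2:7] match '7v3wn', group 1 = 'v3wn'.
`findall` collects group 1 from the one match (1 total).

['v3wn']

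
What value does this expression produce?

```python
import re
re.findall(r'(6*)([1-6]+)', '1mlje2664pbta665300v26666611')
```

[('', '1'), ('', '2664'), ('66', '53'), ('', '26666611')]

Pattern: zero or more of a literal '6' (captured); then one or more of a character in [1-6] (captured).
Matches: at [0:1] match '1', groups = ('', '1'); at [5:9] match '2664', groups = ('', '2664'); at [13:17] match '6653', groups = ('66', '53'); at [20:28] match '26666611', groups = ('', '26666611').
2 groups means each result is a tuple of 2 captured strings — 4 here.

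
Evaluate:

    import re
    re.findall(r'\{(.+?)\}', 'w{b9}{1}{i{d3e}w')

With the lazy modifier that quantifier settles for the fewest repetitions that let the rest of the pattern succeed (the atoms after it are unaffected and can still be greedy).
Scanning left to right: at [1:5] match '{b9}', group 1 = 'b9'; at [5:8] match '{1}', group 1 = '1'; at [8:15] match '{i{d3e}', group 1 = 'i{d3e'.
`findall` collects group 1 from each match (3 total).

['b9', '1', 'i{d3e']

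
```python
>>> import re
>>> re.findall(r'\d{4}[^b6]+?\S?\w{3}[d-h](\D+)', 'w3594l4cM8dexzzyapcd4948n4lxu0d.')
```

Pattern: exactly 4 of a digit, then one or more of any character except [b6] (lazy), then optionally a non-whitespace character; then exactly 3 of a word character, then a character in [d-h]; then one or more of a non-digit (captured).
A non-greedy quantifier consumes as few characters as it can — just enough that the remainder of the pattern still matches from where it stops; whatever follows it matches normally.
Matches: at [1:20] match '3594l4cM8dexzzyapcd', group 1 = 'exzzyapcd'; at [20:32] match '4948n4lxu0d.', group 1 = '.'.
With a single group, `findall` returns only what that group captured — 2 items.

['exzzyapcd', '.']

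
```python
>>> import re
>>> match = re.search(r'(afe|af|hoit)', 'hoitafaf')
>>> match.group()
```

`search` walks the string left to right and returns the first match it finds.
The match spans [0:4] → 'hoit'.
Captured: group 1 = 'hoit'.

'hoit'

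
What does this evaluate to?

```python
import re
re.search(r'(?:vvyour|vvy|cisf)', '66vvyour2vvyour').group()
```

'vvyour'

`|` is ordered: at each position the engine commits to the first alternative that works.
`re.search` scans for the first position where the pattern succeeds.
The match spans [2:8] → 'vvyour'.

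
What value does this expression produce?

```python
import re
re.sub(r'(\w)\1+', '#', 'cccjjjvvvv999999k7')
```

'####k7'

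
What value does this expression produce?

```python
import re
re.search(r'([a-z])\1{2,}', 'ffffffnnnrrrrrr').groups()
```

('f',)

`\1` has to match the exact text group 1 already captured.
`search` walks the string left to right and returns the first match it finds.
The match spans [0:6] → 'ffffff'.
Captured: group 1 = 'f'.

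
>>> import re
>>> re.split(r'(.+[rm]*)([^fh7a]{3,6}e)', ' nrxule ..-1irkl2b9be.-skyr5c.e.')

['', ' nrxule ..-1irkl2b9be.-skyr', '5c.e', '.']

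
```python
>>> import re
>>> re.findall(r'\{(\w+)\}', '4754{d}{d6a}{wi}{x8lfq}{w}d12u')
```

Because there's exactly one group, `findall` drops the full match and keeps group 1 from each hit.

['d', 'd6a', 'wi', 'x8lfq', 'w']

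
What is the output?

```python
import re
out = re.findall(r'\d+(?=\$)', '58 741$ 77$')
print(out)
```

The lookaround is zero-width — it requires the adjacent text to match without consuming it, so the asserted text isn't part of the match.
Matches: at [3:6] → '741'; at [8:10] → '77'.
Since nothing is captured, `findall` lists the 2 matched substrings directly.

['741', '77']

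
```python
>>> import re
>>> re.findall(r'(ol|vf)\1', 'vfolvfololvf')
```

['ol']

`\1` has to match the exact text group 1 already captured.
With a single group, `findall` returns only what that group captured — 1 item.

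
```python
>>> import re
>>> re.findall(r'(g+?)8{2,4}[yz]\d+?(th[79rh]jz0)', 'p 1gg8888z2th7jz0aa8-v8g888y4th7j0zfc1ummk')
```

[('gg', 'th7jz0')]

This matches one or more of a literal 'g' (lazy) (captured); then 2 to 4 of a literal '8', then one of [yz], then one or more of a digit (lazy); then the literal 'th', then one of [79rh], then the literal 'jz0' (captured).
2 groups means the one result is a tuple of 2 captured strings — 1 here.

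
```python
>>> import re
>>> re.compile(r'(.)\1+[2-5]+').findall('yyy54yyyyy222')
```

['y', 'y']

The backreference `\1` re-matches whatever the first group consumed, character for character.
Walking the string: at [0:5] match 'yyy54', group 1 = 'y'; at [5:13] match 'yyyyy222', group 1 = 'y'.
One capturing group, so `findall` returns just the captured substring from each match — 2 in all.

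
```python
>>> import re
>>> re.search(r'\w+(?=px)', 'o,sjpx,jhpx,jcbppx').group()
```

The lookaround is zero-width — it requires the adjacent text to match without consuming it, so the asserted text isn't part of the match.
`search` walks the string left to right and returns the first match it finds.
The match spans [2:4] → 'sj'.

'sj'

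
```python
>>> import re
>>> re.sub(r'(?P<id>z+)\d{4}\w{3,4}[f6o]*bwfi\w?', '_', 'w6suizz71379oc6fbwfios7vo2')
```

The pattern matches one or more of a literal 'z' (captured as 'id'); then exactly 4 of a digit, then 3 to 4 of a word character; then zero or more of one of [f6o], then a literal 'b'; then the literal 'wfi', then optionally a word character.
Every occurrence is swapped for '_'.

'w6sui_s7vo2'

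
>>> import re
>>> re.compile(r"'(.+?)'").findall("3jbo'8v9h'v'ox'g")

['8v9h', 'ox']

Because the quantifier is non-greedy, it stops expanding at the earliest point where the rest of the pattern can succeed.
Because there's exactly one group, `findall` drops the full match and keeps group 1 from each hit.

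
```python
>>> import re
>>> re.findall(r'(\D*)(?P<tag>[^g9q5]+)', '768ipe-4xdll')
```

[('', '768ipe-4xdll')]

The pattern matches zero or more of a non-digit (captured); then one or more of any character except [g9q5] (captured as 'tag').
Walking the string: at [0:12] match '768ipe-4xdll', groups = ('', '768ipe-4xdll').
`findall` packs the 2 group values into a tuple for every match.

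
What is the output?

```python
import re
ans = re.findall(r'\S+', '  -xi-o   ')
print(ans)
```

['-xi-o']

With no groups in the pattern, `findall` gives back each whole match — 1 here.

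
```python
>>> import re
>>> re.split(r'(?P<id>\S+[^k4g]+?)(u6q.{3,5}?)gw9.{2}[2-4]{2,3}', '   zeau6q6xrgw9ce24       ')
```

The pattern matches one or more of a non-whitespace character, then one or more of any character except [k4g] (lazy) (captured as 'id'); then the literal 'u6q', then 3 to 5 of any character (lazy) (captured); then the literal 'gw9', then exactly 2 of any character, then 2 to 3 of a character in [2-4].
Matches to split on: at [3:19] → 'zeau6q6xrgw9ce24'.
The group in the pattern means `split` returns the separators' captures alongside the pieces.

['   ', 'zea', 'u6q6xr', '       ']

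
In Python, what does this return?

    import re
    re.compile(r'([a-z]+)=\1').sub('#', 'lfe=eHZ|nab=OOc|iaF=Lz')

'lf#HZ|nab=OOc|iaF=Lz'

A backreference is literal: `\1` must see the identical characters the first group matched.
`sub` substitutes '#' at each match site.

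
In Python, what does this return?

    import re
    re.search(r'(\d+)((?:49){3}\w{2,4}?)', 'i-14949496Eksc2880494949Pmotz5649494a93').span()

The pattern matches one or more of a digit (captured); then the literal '49' repeated 3 times, then 2 to 4 of a word character (lazy) (captured).
Unlike `match`, `search` isn't anchored — it looks for the pattern anywhere in the string.
The match spans [2:11] → '14949496E'.
Captured: group 1 = '1', group 2 = '4949496E'.

(2, 11)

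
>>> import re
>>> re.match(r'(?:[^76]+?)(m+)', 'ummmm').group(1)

'mmmm'

The pattern matches one or more of any character except [76] (lazy) (non-capturing group); then one or more of a literal 'm' (captured).
A `+?`/`*?`/`{m,n}?` starts at its minimum and grows only as far as needed for what follows to match.
`re.match` only tries the pattern at the start of the string.
The match spans [0:5] → 'ummmm'.
Captured: group 1 = 'mmmm'.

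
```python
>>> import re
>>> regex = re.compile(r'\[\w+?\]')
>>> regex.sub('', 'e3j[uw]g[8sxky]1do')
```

Matches: at [3:7] → '[uw]'; at [8:15] → '[8sxky]'.
Each match is replaced by ''.

'e3jg1do'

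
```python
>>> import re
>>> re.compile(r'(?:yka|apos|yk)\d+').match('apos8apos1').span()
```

With `match`, the pattern is implicitly anchored at the beginning.
The match spans [0:5] → 'apos8'.

(0, 5)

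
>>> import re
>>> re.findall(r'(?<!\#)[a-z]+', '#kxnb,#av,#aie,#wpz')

['xnb', 'v', 'ie', 'pz']

The negative lookahead/lookbehind blocks any match where the forbidden context is present.
Matches: at [2:5] → 'xnb'; at [8:9] → 'v'; at [12:14] → 'ie'; at [17:19] → 'pz'.
With no groups in the pattern, `findall` gives back each whole match — 4 here.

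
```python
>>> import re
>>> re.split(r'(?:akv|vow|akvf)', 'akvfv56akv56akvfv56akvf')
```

['', 'fv56', '56', 'fv56', 'f']

The regex engine tests alternatives in the order written; an earlier branch that matches wins even if a later one would match more.
Splitting on the pattern gives 5 pieces.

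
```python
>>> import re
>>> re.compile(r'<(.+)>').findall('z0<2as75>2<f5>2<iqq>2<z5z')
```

Because there's exactly one group, `findall` drops the full match and keeps group 1 from the one hit.

['2as75>2<f5>2<iqq']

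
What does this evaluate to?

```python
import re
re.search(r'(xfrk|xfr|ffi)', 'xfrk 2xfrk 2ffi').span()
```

(0, 4)

The regex engine tests alternatives in the order written; an earlier branch that matches wins even if a later one would match more.
The match spans [0:4] → 'xfrk'.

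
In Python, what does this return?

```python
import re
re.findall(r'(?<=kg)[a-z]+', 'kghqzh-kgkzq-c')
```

The `(?=…)`/`(?<=…)` assertion just peeks at neighbouring text; it doesn't advance the match position.
Since nothing is captured, `findall` lists the 2 matched substrings directly.

['hqzh', 'kzq']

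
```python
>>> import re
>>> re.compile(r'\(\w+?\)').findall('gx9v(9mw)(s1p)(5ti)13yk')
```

Matches: at [4:9] → '(9mw)'; at [9:14] → '(s1p)'; at [14:19] → '(5ti)'.
No capturing groups, so `findall` returns the 3 full match strings.

['(9mw)', '(s1p)', '(5ti)']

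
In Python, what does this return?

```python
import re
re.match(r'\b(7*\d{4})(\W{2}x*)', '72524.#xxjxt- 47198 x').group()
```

'72524.#xx'

The pattern matches a word boundary (`\b`, zero-width); then zero or more of the literal '7', then exactly 4 of a digit (captured); then exactly 2 of a non-word character, then zero or more of the literal 'x' (captured).
`re.match` only tries the pattern at the start of the string.
The match spans [0:9] → '72524.#xx'.
Captured: group 1 = '72524', group 2 = '.#xx'.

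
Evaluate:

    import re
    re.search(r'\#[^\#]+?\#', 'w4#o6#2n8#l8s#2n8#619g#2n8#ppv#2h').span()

(2, 6)

`re.search` tries every starting position until one works.
The match spans [2:6] → '#o6#'.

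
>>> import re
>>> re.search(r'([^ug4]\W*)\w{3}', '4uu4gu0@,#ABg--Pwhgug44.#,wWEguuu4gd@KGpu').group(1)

'0@,#'

The match spans [6:13] → '0@,#ABg'.
Captured: group 1 = '0@,#'.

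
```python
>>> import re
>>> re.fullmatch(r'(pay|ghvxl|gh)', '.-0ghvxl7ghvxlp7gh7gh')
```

For `fullmatch`, every character of the input must be accounted for by the pattern.
Here the string isn't matched end-to-end, so the call returns None.

None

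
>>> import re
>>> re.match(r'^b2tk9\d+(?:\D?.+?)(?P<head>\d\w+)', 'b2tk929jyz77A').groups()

('77A',)

The match spans [0:13] → 'b2tk929jyz77A'.
Captured: group 1 = '77A'.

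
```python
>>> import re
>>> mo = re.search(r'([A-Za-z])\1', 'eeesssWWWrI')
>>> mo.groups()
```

('e',)

The match spans [0:2] → 'ee'.
Captured: group 1 = 'e'.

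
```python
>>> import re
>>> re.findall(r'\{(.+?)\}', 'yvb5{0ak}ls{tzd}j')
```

['0ak', 'tzd']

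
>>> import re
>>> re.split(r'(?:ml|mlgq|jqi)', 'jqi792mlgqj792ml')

['', '792', 'gqj792', '']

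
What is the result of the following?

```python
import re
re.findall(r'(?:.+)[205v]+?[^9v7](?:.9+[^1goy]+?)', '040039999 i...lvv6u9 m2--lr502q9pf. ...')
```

['040039999 i...lvv6u9 m2--lr502q9p']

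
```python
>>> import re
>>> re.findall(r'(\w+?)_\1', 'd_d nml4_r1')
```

['d']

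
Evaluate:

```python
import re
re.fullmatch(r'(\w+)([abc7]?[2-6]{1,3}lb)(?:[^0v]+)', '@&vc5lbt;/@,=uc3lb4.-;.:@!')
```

None

Pattern: one or more of a word character (captured); then optionally one of [abc7], then 1 to 3 of a character in [2-6], then the literal 'lb' (captured); then one or more of any character except [0v] (non-capturing group).
`fullmatch` succeeds only if the pattern covers the string from start to end.
Here there's no way to consume every character, so the call returns None.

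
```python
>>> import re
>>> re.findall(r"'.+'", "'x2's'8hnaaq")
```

`findall` yields the raw match text (1 of them) because the pattern has no groups.

["'x2's'"]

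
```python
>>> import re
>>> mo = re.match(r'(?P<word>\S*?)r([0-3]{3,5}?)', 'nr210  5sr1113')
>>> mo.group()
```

This matches zero or more of a non-whitespace character (lazy) (captured as 'word'); then a literal 'r'; then 3 to 5 of a character in [0-3] (lazy) (captured).
`re.match` won't scan ahead — the pattern has to work from the very first character.
The match spans [0:5] → 'nr210'.
Captured: group 1 = 'n', group 2 = '210'.

'nr210'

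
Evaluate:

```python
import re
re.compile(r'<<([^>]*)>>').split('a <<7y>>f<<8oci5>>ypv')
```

['a ', '7y', 'f', '8oci5', 'ypv']

`re.split` interleaves the captured-group text with the surrounding fragments.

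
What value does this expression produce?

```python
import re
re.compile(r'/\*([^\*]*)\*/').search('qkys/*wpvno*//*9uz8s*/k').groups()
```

('wpvno',)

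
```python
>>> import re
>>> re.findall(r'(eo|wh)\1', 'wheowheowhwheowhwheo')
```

['wh', 'wh']

A backreference is literal: `\1` must see the identical characters the first group matched.
Walking the string: at [8:12] match 'whwh', group 1 = 'wh'; at [14:18] match 'whwh', group 1 = 'wh'.
With a single group, `findall` returns only what that group captured — 2 items.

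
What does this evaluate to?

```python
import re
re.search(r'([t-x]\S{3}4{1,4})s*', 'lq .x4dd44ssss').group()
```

The pattern matches a character in [t-x], then exactly 3 of a non-whitespace character, then 1 to 4 of the literal '4' (captured); then zero or more of a literal 's'.
`re.search` tries every starting position until one works.
The match spans [4:14] → 'x4dd44ssss'.
Captured: group 1 = 'x4dd44'.

'x4dd44ssss'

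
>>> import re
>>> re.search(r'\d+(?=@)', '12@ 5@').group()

'12'

Because the assertion is zero-width, the text it checks is not consumed and won't appear in the result.
The match spans [0:2] → '12'.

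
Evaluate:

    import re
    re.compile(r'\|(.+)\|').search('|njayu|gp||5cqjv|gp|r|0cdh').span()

(0, 22)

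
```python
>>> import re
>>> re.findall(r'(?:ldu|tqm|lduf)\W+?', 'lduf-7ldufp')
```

['lduf-']

`findall` yields the raw match text (1 of them) because the pattern has no groups.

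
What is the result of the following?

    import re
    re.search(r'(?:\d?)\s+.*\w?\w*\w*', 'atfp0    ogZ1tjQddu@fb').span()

(4, 22)

Pattern: optionally a digit (non-capturing group); then one or more of whitespace; then zero or more of any character, then optionally a word character, then zero or more of a word character; then zero or more of a word character.
Unlike `match`, `search` isn't anchored — it looks for the pattern anywhere in the string.
The match spans [4:22] → '0    ogZ1tjQddu@fb'.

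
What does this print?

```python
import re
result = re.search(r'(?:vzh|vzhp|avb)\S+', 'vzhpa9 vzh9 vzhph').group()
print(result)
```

vzhpa9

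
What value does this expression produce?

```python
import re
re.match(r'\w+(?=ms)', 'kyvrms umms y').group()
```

'kyvr'

The positive lookaround only admits positions where the adjacent text matches; those characters stay outside the span.
With `match`, the pattern is implicitly anchored at the beginning.
The match spans [0:4] → 'kyvr'.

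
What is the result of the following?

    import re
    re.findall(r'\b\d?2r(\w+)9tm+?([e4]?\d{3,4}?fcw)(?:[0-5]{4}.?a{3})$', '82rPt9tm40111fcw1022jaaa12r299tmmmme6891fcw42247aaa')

The pattern matches a word boundary (`\b`, zero-width); then optionally a digit, then the literal '2r'; then one or more of a word character (captured); then the literal '9t', then one or more of the literal 'm' (lazy); then optionally one of [e4], then 3 to 4 of a digit (lazy), then the literal 'fcw' (captured); then exactly 4 of a character in [0-5], then optionally any character, then exactly 3 of the literal 'a' (non-capturing group); then anchored at the end.
Matches: at [0:51] match '82rPt9tm40111fcw1022jaaa12r299tmmmme6891fcw42247aaa', groups = ('Pt9tm40111fcw1022jaaa12r29', 'e6891fcw').
Multiple groups make `findall` return tuples — one 2-tuple for the one match.

[('Pt9tm40111fcw1022jaaa12r29', 'e6891fcw')]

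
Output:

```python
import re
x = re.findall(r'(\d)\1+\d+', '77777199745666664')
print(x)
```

['7']

After group 1 captures some text, `\1` only succeeds where that same text appears again.
One capturing group, so `findall` returns just the captured substring from the one match — 1 in all.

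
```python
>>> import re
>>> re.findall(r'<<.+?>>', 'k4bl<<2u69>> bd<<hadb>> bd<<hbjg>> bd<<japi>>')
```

Lazy quantifiers expand one character at a time until the remainder of the pattern can match.
Walking the string: at [4:12] → '<<2u69>>'; at [15:23] → '<<hadb>>'; at [26:34] → '<<hbjg>>'; at [37:45] → '<<japi>>'.
With no groups in the pattern, `findall` gives back each whole match — 4 here.

['<<2u69>>', '<<hadb>>', '<<hbjg>>', '<<japi>>']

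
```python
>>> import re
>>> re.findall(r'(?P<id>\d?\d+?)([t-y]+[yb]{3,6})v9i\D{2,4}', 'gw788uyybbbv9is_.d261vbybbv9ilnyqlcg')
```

Pattern: optionally a digit, then one or more of a digit (lazy) (captured as 'id'); then one or more of a character in [t-y], then 3 to 6 of one of [yb] (captured); then the literal 'v9i', then 2 to 4 of a non-digit.
Scanning left to right: at [2:18] match '788uyybbbv9is_.d', groups = ('788', 'uyybbb'); at [18:33] match '261vbybbv9ilnyq', groups = ('261', 'vbybb').
`findall` packs the 2 group values into a tuple for every match.

[('788', 'uyybbb'), ('261', 'vbybb')]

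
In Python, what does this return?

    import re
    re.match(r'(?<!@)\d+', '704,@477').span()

(0, 3)

Because the assertion is negative and zero-width, positions next to the forbidden text are skipped.
`re.match` won't scan ahead — the pattern has to work from the very first character.
The match spans [0:3] → '704'.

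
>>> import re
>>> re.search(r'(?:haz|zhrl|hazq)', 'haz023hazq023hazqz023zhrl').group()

'haz'

The match spans [0:3] → 'haz'.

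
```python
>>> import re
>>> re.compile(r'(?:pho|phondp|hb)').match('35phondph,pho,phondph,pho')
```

None

`re.match` won't scan ahead — the pattern has to work from the very first character.
Here the string doesn't start with a match, so the call returns None.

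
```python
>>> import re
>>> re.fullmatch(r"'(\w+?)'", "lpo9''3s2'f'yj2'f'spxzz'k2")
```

None

`re.fullmatch` requires the pattern to consume the entire string.
Here the pattern can't cover the whole string, so the call returns None.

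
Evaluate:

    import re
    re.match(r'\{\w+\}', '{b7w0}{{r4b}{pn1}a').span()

`re.match` only tries the pattern at the start of the string.
The match spans [0:6] → '{b7w0}'.

(0, 6)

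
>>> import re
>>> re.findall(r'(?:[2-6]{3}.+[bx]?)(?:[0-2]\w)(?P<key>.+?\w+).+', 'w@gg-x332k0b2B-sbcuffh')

Pattern: exactly 3 of a character in [2-6], then one or more of any character, then optionally one of [bx] (non-capturing group); then a character in [0-2], then a word character (non-capturing group); then one or more of any character (lazy), then one or more of a word character (captured as 'key'); then one or more of any character.
Scanning left to right: at [6:22] match '332k0b2B-sbcuffh', group 1 = '-sbcuff'.
`findall` collects group 1 from the one match (1 total).

['-sbcuff']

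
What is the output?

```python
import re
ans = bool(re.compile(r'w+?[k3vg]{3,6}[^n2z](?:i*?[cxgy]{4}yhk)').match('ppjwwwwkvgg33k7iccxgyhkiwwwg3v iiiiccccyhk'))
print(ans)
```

False

The pattern matches one or more of a literal 'w' (lazy), then 3 to 6 of one of [k3vg], then any character except [n2z]; then zero or more of the literal 'i' (lazy), then exactly 4 of one of [cxgy], then the literal 'yhk' (non-capturing group).
`re.match` only tries the pattern at the start of the string.
Here position 0 doesn't satisfy it, so the call returns None, and `bool(None)` is False.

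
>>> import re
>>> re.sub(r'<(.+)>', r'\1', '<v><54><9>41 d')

'v><54><941 d'

Each match is replaced using the text its own group 1 captured.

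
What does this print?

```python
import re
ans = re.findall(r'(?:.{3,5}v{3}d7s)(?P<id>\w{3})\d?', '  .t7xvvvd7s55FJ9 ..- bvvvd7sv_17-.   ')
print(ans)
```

['55F', 'v_1']

One capturing group, so `findall` returns just the captured substring from each match — 2 in all.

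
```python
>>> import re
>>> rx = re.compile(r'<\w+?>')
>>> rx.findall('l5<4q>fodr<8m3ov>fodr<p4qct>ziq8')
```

['<4q>', '<8m3ov>', '<p4qct>']

Scanning left to right: at [2:6] → '<4q>'; at [10:17] → '<8m3ov>'; at [21:28] → '<p4qct>'.
No capturing groups, so `findall` returns the 3 full match strings.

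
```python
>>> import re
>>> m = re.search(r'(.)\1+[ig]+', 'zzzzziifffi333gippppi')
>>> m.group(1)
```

After group 1 captures some text, `\1` only succeeds where that same text appears again.
`re.search` tries every starting position until one works.
The match spans [0:7] → 'zzzzzii'.
Captured: group 1 = 'z'.

'z'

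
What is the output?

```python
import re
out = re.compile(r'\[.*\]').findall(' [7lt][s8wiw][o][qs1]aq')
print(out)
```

Walking the string: at [1:21] → '[7lt][s8wiw][o][qs1]'.
With no groups in the pattern, `findall` gives back each whole match — 1 here.

['[7lt][s8wiw][o][qs1]']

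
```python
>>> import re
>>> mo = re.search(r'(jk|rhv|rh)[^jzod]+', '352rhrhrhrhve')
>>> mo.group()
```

'rhrhrhrhve'

The match spans [3:13] → 'rhrhrhrhve'.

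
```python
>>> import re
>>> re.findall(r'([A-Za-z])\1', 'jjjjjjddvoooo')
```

['j', 'j', 'j', 'd', 'o', 'o']

`\1` is not a pattern — it's the concrete string captured by group 1, re-applied verbatim.
Walking the string: at [0:2] match 'jj', group 1 = 'j'; at [2:4] match 'jj', group 1 = 'j'; at [4:6] match 'jj', group 1 = 'j'; at [6:8] match 'dd', group 1 = 'd'; at [9:11] match 'oo', group 1 = 'o'; ….
`findall` collects group 1 from each match (6 total).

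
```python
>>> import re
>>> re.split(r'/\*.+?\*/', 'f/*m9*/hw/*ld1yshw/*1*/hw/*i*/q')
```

['f', 'hw', 'hw', 'q']

The `?` after the quantifier makes it lazy — it takes as little as possible before letting the rest of the pattern try.
Matches to split on: at [1:7] → '/*m9*/'; at [9:23] → '/*ld1yshw/*1*/'; at [25:30] → '/*i*/'.
Splitting on the pattern gives 4 pieces.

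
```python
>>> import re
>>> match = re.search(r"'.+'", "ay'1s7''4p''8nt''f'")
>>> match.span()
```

(2, 19)

The match spans [2:19] → "'1s7''4p''8nt''f'".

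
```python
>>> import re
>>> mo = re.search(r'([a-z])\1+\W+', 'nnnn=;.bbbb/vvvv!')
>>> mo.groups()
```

('n',)

The backreference `\1` re-matches whatever the first group consumed, character for character.
Unlike `match`, `search` isn't anchored — it looks for the pattern anywhere in the string.
The match spans [0:7] → 'nnnn=;.'.
Captured: group 1 = 'n'.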